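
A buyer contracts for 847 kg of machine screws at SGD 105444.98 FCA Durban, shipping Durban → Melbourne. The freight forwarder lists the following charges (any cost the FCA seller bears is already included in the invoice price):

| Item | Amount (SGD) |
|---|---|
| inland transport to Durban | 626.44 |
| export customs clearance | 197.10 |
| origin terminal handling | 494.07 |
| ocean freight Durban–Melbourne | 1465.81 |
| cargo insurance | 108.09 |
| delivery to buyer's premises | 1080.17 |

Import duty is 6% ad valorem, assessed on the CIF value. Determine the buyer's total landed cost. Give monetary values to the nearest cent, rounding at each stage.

Total landed cost: SGD 115043.90

FCA: the seller delivers export-cleared goods to the carrier; the buyer bears costs from that point.
Already in the invoice (seller's account under FCA): inland to port, export clearance — exclude.
CIF value = FCA price + origin terminal + freight + insurance = 105444.98 + 494.07 + 1465.81 + 108.09 = 107512.95
Import duty = 107512.95 × 6% = 6450.78
Buyer bears: origin terminal 494.07 + freight 1465.81 + insurance 108.09 + delivery 1080.17 + duty 6450.78 = 9598.92
Landed cost = invoice 105444.98 + 9598.92 = 115043.90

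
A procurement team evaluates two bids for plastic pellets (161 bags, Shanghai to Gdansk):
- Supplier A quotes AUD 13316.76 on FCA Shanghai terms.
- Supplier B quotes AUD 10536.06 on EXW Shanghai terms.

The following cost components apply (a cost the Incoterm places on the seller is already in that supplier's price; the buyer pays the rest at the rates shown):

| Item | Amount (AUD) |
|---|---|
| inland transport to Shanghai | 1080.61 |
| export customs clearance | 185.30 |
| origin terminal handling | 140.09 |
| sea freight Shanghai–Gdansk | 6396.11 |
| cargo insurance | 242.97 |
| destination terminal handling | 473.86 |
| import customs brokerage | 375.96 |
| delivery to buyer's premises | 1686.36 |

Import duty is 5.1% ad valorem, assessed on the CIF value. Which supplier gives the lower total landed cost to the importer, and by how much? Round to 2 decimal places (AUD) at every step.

Supplier B is cheaper by AUD 1592.04

Supplier A (FCA):
CIF value = FCA price + origin terminal + freight + insurance = 13316.76 + 140.09 + 6396.11 + 242.97 = 20095.93
Import duty = 20095.93 × 5.1% = 1024.89
Buyer bears (A): 140.09 + 6396.11 + 242.97 + 473.86 + 375.96 + 1686.36 = 9315.35
Landed cost (A) = invoice 13316.76 + 9315.35 + duty 1024.89 = 23657.00
Supplier B (EXW):
CIF value = EXW price + inland to port + export clearance + origin terminal + freight + insurance = 10536.06 + 1080.61 + 185.30 + 140.09 + 6396.11 + 242.97 = 18581.14
Import duty = 18581.14 × 5.1% = 947.64
Buyer bears (B): 1080.61 + 185.30 + 140.09 + 6396.11 + 242.97 + 473.86 + 375.96 + 1686.36 = 10581.26
Landed cost (B) = invoice 10536.06 + 10581.26 + duty 947.64 = 22064.96
Difference = |23657.00 − 22064.96| = 1592.04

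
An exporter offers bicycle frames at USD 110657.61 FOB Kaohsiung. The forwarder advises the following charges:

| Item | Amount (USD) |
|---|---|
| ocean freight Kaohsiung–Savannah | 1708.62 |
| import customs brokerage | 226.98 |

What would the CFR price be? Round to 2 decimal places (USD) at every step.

CFR price: USD 112366.23

Not relevant to the conversion: brokerage — on the buyer under both terms; not part of either seller's price.
From FOB to CFR, the seller additionally bears: freight.
CFR price = 110657.61 + 1708.62 = 112366.23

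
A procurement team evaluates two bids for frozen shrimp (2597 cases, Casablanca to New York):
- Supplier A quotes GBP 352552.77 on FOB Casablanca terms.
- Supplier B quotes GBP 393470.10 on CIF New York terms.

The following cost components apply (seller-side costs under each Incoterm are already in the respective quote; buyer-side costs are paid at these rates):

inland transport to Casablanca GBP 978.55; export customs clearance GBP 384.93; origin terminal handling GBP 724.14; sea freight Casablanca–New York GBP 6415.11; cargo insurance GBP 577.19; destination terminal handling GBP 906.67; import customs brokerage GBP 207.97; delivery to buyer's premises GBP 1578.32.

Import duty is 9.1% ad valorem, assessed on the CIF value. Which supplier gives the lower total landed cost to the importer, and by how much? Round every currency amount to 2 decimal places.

Supplier A is cheaper by GBP 37012.21

Supplier A (FOB):
CIF value = FOB price + freight + insurance = 352552.77 + 6415.11 + 577.19 = 359545.07
Import duty = 359545.07 × 9.1% = 32718.60
Buyer bears (A): 6415.11 + 577.19 + 906.67 + 207.97 + 1578.32 = 9685.26
Landed cost (A) = invoice 352552.77 + 9685.26 + duty 32718.60 = 394956.63
Supplier B (CIF):
The CIF price already equals the CIF value: 393470.10
Import duty = 393470.10 × 9.1% = 35805.78
Buyer bears (B): 906.67 + 207.97 + 1578.32 = 2692.96
Landed cost (B) = invoice 393470.10 + 2692.96 + duty 35805.78 = 431968.84
Difference = |394956.63 − 431968.84| = 37012.21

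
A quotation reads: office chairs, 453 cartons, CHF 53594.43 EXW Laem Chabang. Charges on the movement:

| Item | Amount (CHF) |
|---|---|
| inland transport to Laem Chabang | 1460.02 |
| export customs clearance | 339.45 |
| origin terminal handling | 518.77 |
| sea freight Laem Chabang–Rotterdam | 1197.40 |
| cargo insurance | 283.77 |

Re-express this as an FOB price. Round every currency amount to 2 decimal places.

FOB price: CHF 55912.67

Not relevant to the conversion: insurance, freight — on the buyer under both terms; not part of either seller's price.
From EXW to FOB, the seller additionally bears: inland to port, export clearance, origin terminal.
FOB price = 53594.43 + 1460.02 + 339.45 + 518.77 = 55912.67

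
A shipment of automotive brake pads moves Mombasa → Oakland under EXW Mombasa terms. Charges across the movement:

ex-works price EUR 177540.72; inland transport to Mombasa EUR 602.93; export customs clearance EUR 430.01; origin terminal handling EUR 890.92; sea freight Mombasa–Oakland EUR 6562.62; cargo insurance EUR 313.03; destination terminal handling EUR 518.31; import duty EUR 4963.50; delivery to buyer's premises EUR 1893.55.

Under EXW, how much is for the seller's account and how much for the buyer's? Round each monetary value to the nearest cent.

EXW: the seller makes goods available at their premises; the buyer bears all onward costs.
Seller's account: goods 177540.72 = 177540.72
Buyer's account: inland to port 602.93 + export clearance 430.01 + origin terminal 890.92 + freight 6562.62 + insurance 313.03 + destination terminal 518.31 + duty 4963.50 + delivery 1893.55 = 16174.87

Seller: EUR 177540.72; buyer: EUR 16174.87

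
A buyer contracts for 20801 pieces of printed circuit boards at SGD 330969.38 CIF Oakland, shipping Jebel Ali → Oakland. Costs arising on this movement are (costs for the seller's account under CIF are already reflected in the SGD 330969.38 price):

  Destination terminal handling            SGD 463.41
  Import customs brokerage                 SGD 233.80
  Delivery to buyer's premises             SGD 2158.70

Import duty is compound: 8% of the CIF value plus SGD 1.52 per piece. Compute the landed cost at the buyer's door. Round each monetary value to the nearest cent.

Total landed cost: SGD 391920.36

CIF: the seller pays costs through ocean freight and marine insurance to the destination port.
The CIF price already equals the CIF value: 330969.38
Ad valorem component: 330969.38 × 8% = 26477.55
Specific component: 20801 × 1.52 = 31617.52
Import duty = 26477.55 + 31617.52 = 58095.07
Buyer bears: destination terminal 463.41 + brokerage 233.80 + delivery 2158.70 + duty 58095.07 = 60950.98
Landed cost = invoice 330969.38 + 60950.98 = 391920.36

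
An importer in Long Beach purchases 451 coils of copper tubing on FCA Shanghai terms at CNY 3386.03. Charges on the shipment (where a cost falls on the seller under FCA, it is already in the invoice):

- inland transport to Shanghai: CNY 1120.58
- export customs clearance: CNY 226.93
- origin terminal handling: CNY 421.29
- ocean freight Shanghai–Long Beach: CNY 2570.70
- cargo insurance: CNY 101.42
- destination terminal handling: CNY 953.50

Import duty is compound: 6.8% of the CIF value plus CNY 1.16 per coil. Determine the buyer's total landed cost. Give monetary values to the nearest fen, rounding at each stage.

FCA: the seller delivers export-cleared goods to the carrier; the buyer bears costs from that point.
Already in the invoice (seller's account under FCA): inland to port, export clearance — exclude.
CIF value = FCA price + origin terminal + freight + insurance = 3386.03 + 421.29 + 2570.70 + 101.42 = 6479.44
Ad valorem component: 6479.44 × 6.8% = 440.60
Specific component: 451 × 1.16 = 523.16
Import duty = 440.60 + 523.16 = 963.76
Buyer bears: origin terminal 421.29 + freight 2570.70 + insurance 101.42 + destination terminal 953.50 + duty 963.76 = 5010.67
Landed cost = invoice 3386.03 + 5010.67 = 8396.70

Total landed cost: CNY 8396.70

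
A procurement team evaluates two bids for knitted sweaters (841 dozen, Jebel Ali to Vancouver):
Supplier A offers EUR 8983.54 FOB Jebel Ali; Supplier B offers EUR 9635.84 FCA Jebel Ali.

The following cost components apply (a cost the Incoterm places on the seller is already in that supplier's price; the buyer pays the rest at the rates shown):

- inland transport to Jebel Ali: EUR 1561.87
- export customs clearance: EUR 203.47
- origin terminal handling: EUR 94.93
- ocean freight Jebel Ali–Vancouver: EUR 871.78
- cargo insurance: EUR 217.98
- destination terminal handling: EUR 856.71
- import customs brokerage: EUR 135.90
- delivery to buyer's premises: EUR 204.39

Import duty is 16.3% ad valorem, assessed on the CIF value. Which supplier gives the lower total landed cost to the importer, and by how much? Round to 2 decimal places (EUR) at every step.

Supplier A (FOB):
CIF value = FOB price + freight + insurance = 8983.54 + 871.78 + 217.98 = 10073.30
Import duty = 10073.30 × 16.3% = 1641.95
Buyer bears (A): 871.78 + 217.98 + 856.71 + 135.90 + 204.39 = 2286.76
Landed cost (A) = invoice 8983.54 + 2286.76 + duty 1641.95 = 12912.25
Supplier B (FCA):
CIF value = FCA price + origin terminal + freight + insurance = 9635.84 + 94.93 + 871.78 + 217.98 = 10820.53
Import duty = 10820.53 × 16.3% = 1763.75
Buyer bears (B): 94.93 + 871.78 + 217.98 + 856.71 + 135.90 + 204.39 = 2381.69
Landed cost (B) = invoice 9635.84 + 2381.69 + duty 1763.75 = 13781.28
Difference = |12912.25 − 13781.28| = 869.03

Supplier A is cheaper by EUR 869.03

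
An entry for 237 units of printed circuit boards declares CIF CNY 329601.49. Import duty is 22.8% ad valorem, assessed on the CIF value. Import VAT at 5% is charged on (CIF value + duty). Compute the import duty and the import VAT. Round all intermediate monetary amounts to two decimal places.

Import duty: CNY 75149.14; import VAT: CNY 20237.53

Import duty = 329601.49 × 22.8% = 75149.14
VAT base = CIF + duty = 329601.49 + 75149.14 = 404750.63
Import VAT = 404750.63 × 5% = 20237.53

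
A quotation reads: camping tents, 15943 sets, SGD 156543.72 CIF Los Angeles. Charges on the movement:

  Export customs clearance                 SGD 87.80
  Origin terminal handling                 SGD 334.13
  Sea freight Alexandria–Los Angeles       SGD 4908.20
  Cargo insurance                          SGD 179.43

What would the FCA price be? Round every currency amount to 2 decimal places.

Not relevant to the conversion: export clearance — on the seller under both CIF and FCA; already in the CIF price and stays in the FCA price.
From CIF to FCA, the seller no longer bears: origin terminal, freight, insurance.
FCA price = 156543.72 − 334.13 − 4908.20 − 179.43 = 151121.96

FCA price: SGD 151121.96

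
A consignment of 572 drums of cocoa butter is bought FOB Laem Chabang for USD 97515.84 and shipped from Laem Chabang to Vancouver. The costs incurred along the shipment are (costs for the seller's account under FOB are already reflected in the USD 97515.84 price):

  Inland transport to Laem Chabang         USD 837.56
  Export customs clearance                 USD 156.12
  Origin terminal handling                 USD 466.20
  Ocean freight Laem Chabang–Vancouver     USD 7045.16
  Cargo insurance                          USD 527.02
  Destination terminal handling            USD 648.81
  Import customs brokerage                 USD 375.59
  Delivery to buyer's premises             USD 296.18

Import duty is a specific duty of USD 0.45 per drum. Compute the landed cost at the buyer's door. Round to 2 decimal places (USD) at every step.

Total landed cost: USD 106666.00

FOB: the seller bears costs until goods are on board at the origin port; the buyer bears freight, insurance and all costs thereafter.
Already in the invoice (seller's account under FOB): inland to port, export clearance, origin terminal — exclude.
CIF value = FOB price + freight + insurance = 97515.84 + 7045.16 + 527.02 = 105088.02
Import duty = 572 × 0.45 = 257.40
Buyer bears: freight 7045.16 + insurance 527.02 + destination terminal 648.81 + brokerage 375.59 + delivery 296.18 + duty 257.40 = 9150.16
Landed cost = invoice 97515.84 + 9150.16 = 106666.00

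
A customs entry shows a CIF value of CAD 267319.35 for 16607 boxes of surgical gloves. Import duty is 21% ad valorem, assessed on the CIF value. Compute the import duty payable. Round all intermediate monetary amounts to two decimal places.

Import duty: CAD 56137.06

Import duty = 267319.35 × 21% = 56137.06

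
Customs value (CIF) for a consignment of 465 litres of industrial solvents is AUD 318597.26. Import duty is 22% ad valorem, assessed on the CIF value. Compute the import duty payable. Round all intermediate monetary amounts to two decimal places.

Import duty = 318597.26 × 22% = 70091.40

Import duty: AUD 70091.40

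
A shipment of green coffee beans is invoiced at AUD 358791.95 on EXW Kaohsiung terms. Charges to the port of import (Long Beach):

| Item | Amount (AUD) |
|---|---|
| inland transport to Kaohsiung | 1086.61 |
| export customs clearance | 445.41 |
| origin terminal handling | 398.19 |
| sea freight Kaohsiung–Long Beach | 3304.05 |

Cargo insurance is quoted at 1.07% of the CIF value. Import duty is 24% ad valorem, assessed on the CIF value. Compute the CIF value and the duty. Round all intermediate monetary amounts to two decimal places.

CIF value: AUD 367963.42; import duty: AUD 88311.22

Let C be the CIF value. C = EXW price + pre-shipment costs + freight + 1.07% × C
C − 1.07% × C = 358791.95 + 1086.61 + 445.41 + 398.19 + 3304.05
0.9893 × C = 364026.21
C = 364026.21 / 0.9893 = 367963.42
Insurance premium = 1.07% × 367963.42 = 3937.21
Import duty = 367963.42 × 24% = 88311.22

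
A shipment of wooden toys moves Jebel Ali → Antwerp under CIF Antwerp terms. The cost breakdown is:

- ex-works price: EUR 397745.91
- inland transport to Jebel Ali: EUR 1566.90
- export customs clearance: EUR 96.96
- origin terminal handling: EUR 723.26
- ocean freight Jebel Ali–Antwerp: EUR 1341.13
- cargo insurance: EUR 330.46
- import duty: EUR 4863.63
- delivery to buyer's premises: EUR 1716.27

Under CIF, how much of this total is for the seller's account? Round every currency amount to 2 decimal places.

Seller's account: EUR 401804.62

CIF: the seller pays costs through ocean freight and marine insurance to the destination port.
Seller's account: goods 397745.91 + inland to port 1566.90 + export clearance 96.96 + origin terminal 723.26 + freight 1341.13 + insurance 330.46 = 401804.62
Buyer's account: duty 4863.63 + delivery 1716.27 = 6579.90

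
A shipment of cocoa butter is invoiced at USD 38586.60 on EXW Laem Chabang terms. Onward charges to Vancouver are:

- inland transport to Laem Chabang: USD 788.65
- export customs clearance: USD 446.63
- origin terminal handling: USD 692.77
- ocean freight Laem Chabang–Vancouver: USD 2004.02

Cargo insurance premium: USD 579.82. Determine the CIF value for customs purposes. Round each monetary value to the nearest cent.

CIF value: USD 43098.49

CIF = EXW price + pre-shipment costs + freight + insurance
CIF = 38586.60 + 788.65 + 446.63 + 692.77 + 2004.02 + 579.82 = 43098.49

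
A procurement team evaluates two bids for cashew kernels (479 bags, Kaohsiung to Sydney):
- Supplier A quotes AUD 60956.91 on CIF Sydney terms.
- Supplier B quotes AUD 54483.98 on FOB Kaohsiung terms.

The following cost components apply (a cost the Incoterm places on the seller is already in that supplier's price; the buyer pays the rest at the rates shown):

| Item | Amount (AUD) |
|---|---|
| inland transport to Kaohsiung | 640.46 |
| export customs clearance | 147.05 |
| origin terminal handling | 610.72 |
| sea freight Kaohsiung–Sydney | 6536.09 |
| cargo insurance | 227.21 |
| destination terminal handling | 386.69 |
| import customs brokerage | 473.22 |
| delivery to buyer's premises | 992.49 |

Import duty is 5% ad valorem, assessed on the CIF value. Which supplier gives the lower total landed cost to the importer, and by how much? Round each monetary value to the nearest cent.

Supplier A (CIF):
The CIF price already equals the CIF value: 60956.91
Import duty = 60956.91 × 5% = 3047.85
Buyer bears (A): 386.69 + 473.22 + 992.49 = 1852.40
Landed cost (A) = invoice 60956.91 + 1852.40 + duty 3047.85 = 65857.16
Supplier B (FOB):
CIF value = FOB price + freight + insurance = 54483.98 + 6536.09 + 227.21 = 61247.28
Import duty = 61247.28 × 5% = 3062.36
Buyer bears (B): 6536.09 + 227.21 + 386.69 + 473.22 + 992.49 = 8615.70
Landed cost (B) = invoice 54483.98 + 8615.70 + duty 3062.36 = 66162.04
Difference = |65857.16 − 66162.04| = 304.88

Supplier A is cheaper by AUD 304.88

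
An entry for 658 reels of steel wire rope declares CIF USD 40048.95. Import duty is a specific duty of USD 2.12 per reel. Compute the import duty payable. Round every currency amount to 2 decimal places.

Import duty = 658 × 2.12 = 1394.96

Import duty: USD 1394.96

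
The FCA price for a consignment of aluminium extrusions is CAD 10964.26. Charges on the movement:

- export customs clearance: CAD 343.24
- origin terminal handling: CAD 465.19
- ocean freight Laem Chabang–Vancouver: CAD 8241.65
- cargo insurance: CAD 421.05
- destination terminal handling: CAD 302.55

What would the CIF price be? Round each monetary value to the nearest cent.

CIF price: CAD 20092.15

Not relevant to the conversion: export clearance — on the seller under both FCA and CIF; already in the FCA price and stays in the CIF price. destination terminal — on the buyer under both terms; not part of either seller's price.
From FCA to CIF, the seller additionally bears: origin terminal, freight, insurance.
CIF price = 10964.26 + 465.19 + 8241.65 + 421.05 = 20092.15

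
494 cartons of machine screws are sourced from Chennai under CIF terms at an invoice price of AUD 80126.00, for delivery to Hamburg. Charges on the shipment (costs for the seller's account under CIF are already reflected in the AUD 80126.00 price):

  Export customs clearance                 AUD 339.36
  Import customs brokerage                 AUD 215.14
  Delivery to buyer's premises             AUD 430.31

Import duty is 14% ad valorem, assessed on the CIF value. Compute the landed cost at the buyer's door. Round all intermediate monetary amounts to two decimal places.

Total landed cost: AUD 91989.09

CIF: the seller pays costs through ocean freight and marine insurance to the destination port.
Already in the invoice (seller's account under CIF): export clearance — exclude.
The CIF price already equals the CIF value: 80126.00
Import duty = 80126.00 × 14% = 11217.64
Buyer bears: brokerage 215.14 + delivery 430.31 + duty 11217.64 = 11863.09
Landed cost = invoice 80126.00 + 11863.09 = 91989.09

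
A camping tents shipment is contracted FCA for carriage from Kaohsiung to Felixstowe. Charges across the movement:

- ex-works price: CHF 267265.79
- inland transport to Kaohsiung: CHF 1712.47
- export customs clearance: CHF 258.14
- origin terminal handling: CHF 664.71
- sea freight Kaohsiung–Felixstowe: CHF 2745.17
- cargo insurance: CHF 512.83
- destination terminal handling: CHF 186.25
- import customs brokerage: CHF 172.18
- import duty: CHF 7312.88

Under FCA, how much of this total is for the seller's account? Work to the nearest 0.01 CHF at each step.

Seller's account: CHF 269236.40

FCA: the seller delivers export-cleared goods to the carrier; the buyer bears costs from that point.
Seller's account: goods 267265.79 + inland to port 1712.47 + export clearance 258.14 = 269236.40
Buyer's account: origin terminal 664.71 + freight 2745.17 + insurance 512.83 + destination terminal 186.25 + brokerage 172.18 + duty 7312.88 = 11594.02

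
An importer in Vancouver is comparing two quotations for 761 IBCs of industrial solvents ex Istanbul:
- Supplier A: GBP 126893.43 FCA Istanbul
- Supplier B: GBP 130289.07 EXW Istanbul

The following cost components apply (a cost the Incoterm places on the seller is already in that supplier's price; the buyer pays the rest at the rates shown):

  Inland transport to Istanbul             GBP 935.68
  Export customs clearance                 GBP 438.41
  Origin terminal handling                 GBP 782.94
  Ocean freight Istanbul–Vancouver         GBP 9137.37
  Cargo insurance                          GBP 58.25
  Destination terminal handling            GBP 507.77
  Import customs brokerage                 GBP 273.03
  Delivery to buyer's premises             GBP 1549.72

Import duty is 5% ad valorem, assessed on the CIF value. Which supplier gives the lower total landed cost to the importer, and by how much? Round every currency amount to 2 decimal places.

Supplier A (FCA):
CIF value = FCA price + origin terminal + freight + insurance = 126893.43 + 782.94 + 9137.37 + 58.25 = 136871.99
Import duty = 136871.99 × 5% = 6843.60
Buyer bears (A): 782.94 + 9137.37 + 58.25 + 507.77 + 273.03 + 1549.72 = 12309.08
Landed cost (A) = invoice 126893.43 + 12309.08 + duty 6843.60 = 146046.11
Supplier B (EXW):
CIF value = EXW price + inland to port + export clearance + origin terminal + freight + insurance = 130289.07 + 935.68 + 438.41 + 782.94 + 9137.37 + 58.25 = 141641.72
Import duty = 141641.72 × 5% = 7082.09
Buyer bears (B): 935.68 + 438.41 + 782.94 + 9137.37 + 58.25 + 507.77 + 273.03 + 1549.72 = 13683.17
Landed cost (B) = invoice 130289.07 + 13683.17 + duty 7082.09 = 151054.33
Difference = |146046.11 − 151054.33| = 5008.22

Supplier A is cheaper by GBP 5008.22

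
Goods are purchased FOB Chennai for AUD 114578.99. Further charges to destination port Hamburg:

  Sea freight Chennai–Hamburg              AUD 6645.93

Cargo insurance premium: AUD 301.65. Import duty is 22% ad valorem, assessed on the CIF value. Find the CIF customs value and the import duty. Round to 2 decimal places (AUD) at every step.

CIF value: AUD 121526.57; import duty: AUD 26735.85

CIF = FOB price + freight + insurance
CIF = 114578.99 + 6645.93 + 301.65 = 121526.57
Import duty = 121526.57 × 22% = 26735.85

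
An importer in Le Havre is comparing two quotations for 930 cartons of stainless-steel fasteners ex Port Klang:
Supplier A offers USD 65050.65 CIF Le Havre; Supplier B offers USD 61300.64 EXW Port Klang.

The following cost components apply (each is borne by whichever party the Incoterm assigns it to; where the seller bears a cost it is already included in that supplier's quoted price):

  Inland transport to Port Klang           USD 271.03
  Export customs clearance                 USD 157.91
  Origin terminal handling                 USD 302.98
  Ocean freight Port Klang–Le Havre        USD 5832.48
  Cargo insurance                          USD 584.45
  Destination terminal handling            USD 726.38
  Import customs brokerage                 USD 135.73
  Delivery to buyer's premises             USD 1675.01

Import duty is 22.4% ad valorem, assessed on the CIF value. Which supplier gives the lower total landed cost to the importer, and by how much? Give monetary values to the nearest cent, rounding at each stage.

Supplier A (CIF):
The CIF price already equals the CIF value: 65050.65
Import duty = 65050.65 × 22.4% = 14571.35
Buyer bears (A): 726.38 + 135.73 + 1675.01 = 2537.12
Landed cost (A) = invoice 65050.65 + 2537.12 + duty 14571.35 = 82159.12
Supplier B (EXW):
CIF value = EXW price + inland to port + export clearance + origin terminal + freight + insurance = 61300.64 + 271.03 + 157.91 + 302.98 + 5832.48 + 584.45 = 68449.49
Import duty = 68449.49 × 22.4% = 15332.69
Buyer bears (B): 271.03 + 157.91 + 302.98 + 5832.48 + 584.45 + 726.38 + 135.73 + 1675.01 = 9685.97
Landed cost (B) = invoice 61300.64 + 9685.97 + duty 15332.69 = 86319.30
Difference = |82159.12 − 86319.30| = 4160.18

Supplier A is cheaper by USD 4160.18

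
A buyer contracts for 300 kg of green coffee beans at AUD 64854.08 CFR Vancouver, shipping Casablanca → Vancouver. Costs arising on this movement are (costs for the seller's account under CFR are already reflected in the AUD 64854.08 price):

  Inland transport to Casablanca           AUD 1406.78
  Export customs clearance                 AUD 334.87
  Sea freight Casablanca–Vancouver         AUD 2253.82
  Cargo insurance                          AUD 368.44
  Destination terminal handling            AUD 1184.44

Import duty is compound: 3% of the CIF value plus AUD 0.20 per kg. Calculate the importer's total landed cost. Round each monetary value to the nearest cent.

Total landed cost: AUD 68423.64

CFR: the seller pays costs through ocean freight to the destination port, but not insurance.
Already in the invoice (seller's account under CFR): inland to port, export clearance, freight — exclude.
CIF value = CFR price + insurance = 64854.08 + 368.44 = 65222.52
Ad valorem component: 65222.52 × 3% = 1956.68
Specific component: 300 × 0.20 = 60.00
Import duty = 1956.68 + 60.00 = 2016.68
Buyer bears: insurance 368.44 + destination terminal 1184.44 + duty 2016.68 = 3569.56
Landed cost = invoice 64854.08 + 3569.56 = 68423.64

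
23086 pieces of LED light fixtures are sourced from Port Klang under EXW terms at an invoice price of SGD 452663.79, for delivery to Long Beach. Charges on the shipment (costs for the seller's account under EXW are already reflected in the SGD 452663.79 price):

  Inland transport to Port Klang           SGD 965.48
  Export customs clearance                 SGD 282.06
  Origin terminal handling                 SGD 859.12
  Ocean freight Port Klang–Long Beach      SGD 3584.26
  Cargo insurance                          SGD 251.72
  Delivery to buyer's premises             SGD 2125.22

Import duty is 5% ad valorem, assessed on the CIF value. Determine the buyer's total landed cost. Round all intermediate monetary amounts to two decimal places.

EXW: the seller makes goods available at their premises; the buyer bears all onward costs.
CIF value = EXW price + inland to port + export clearance + origin terminal + freight + insurance = 452663.79 + 965.48 + 282.06 + 859.12 + 3584.26 + 251.72 = 458606.43
Import duty = 458606.43 × 5% = 22930.32
Buyer bears: inland to port 965.48 + export clearance 282.06 + origin terminal 859.12 + freight 3584.26 + insurance 251.72 + delivery 2125.22 + duty 22930.32 = 30998.18
Landed cost = invoice 452663.79 + 30998.18 = 483661.97

Total landed cost: SGD 483661.97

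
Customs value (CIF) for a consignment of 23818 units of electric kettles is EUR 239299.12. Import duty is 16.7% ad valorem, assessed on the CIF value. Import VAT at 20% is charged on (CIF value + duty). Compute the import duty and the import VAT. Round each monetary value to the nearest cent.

Import duty: EUR 39962.95; import VAT: EUR 55852.41

Import duty = 239299.12 × 16.7% = 39962.95
VAT base = CIF + duty = 239299.12 + 39962.95 = 279262.07
Import VAT = 279262.07 × 20% = 55852.41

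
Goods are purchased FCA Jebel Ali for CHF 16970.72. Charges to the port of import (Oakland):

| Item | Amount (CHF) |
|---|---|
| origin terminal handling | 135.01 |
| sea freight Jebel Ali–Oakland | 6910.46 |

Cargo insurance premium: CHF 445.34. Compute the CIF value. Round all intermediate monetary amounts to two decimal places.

CIF = FCA price + pre-shipment costs + freight + insurance
CIF = 16970.72 + 135.01 + 6910.46 + 445.34 = 24461.53

CIF value: CHF 24461.53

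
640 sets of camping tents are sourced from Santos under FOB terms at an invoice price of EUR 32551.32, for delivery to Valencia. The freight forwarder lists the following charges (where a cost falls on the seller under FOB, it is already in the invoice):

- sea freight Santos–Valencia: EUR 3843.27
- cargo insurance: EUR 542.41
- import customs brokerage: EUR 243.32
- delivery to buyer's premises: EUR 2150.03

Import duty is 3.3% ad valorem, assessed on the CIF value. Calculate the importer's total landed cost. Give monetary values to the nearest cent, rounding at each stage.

Total landed cost: EUR 40549.27

FOB: the seller bears costs until goods are on board at the origin port; the buyer bears freight, insurance and all costs thereafter.
CIF value = FOB price + freight + insurance = 32551.32 + 3843.27 + 542.41 = 36937.00
Import duty = 36937.00 × 3.3% = 1218.92
Buyer bears: freight 3843.27 + insurance 542.41 + brokerage 243.32 + delivery 2150.03 + duty 1218.92 = 7997.95
Landed cost = invoice 32551.32 + 7997.95 = 40549.27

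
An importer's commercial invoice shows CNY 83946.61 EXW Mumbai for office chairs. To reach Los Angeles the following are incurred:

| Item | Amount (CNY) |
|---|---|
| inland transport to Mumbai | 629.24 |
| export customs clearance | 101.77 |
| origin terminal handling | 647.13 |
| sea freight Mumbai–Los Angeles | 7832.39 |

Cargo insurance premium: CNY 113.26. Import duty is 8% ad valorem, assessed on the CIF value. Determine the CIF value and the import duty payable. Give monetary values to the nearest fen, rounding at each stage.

CIF = EXW price + pre-shipment costs + freight + insurance
CIF = 83946.61 + 629.24 + 101.77 + 647.13 + 7832.39 + 113.26 = 93270.40
Import duty = 93270.40 × 8% = 7461.63

CIF value: CNY 93270.40; import duty: CNY 7461.63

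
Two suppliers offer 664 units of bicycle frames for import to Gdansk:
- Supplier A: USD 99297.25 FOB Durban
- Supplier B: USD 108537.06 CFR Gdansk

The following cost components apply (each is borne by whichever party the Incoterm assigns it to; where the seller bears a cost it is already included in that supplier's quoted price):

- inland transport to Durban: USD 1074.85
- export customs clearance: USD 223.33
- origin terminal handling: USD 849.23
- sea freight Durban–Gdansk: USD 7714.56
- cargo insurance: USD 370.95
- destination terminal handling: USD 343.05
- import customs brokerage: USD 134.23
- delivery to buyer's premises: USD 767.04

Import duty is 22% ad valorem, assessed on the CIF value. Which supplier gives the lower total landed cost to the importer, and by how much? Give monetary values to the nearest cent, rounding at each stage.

Supplier A (FOB):
CIF value = FOB price + freight + insurance = 99297.25 + 7714.56 + 370.95 = 107382.76
Import duty = 107382.76 × 22% = 23624.21
Buyer bears (A): 7714.56 + 370.95 + 343.05 + 134.23 + 767.04 = 9329.83
Landed cost (A) = invoice 99297.25 + 9329.83 + duty 23624.21 = 132251.29
Supplier B (CFR):
CIF value = CFR price + insurance = 108537.06 + 370.95 = 108908.01
Import duty = 108908.01 × 22% = 23959.76
Buyer bears (B): 370.95 + 343.05 + 134.23 + 767.04 = 1615.27
Landed cost (B) = invoice 108537.06 + 1615.27 + duty 23959.76 = 134112.09
Difference = |132251.29 − 134112.09| = 1860.80

Supplier A is cheaper by USD 1860.80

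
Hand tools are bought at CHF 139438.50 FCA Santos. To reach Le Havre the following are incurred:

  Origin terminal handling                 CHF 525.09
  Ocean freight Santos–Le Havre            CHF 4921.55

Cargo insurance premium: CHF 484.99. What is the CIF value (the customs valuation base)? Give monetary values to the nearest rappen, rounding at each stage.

CIF = FCA price + pre-shipment costs + freight + insurance
CIF = 139438.50 + 525.09 + 4921.55 + 484.99 = 145370.13

CIF value: CHF 145370.13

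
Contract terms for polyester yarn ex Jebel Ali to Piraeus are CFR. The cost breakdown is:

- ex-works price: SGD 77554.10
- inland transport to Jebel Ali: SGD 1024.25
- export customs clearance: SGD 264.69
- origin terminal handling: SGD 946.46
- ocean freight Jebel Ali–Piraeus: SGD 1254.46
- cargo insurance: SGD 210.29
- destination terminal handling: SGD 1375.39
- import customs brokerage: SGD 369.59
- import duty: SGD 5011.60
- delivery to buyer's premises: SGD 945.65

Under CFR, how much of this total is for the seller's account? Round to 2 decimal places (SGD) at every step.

Seller's account: SGD 81043.96

CFR: the seller pays costs through ocean freight to the destination port, but not insurance.
Seller's account: goods 77554.10 + inland to port 1024.25 + export clearance 264.69 + origin terminal 946.46 + freight 1254.46 = 81043.96
Buyer's account: insurance 210.29 + destination terminal 1375.39 + brokerage 369.59 + duty 5011.60 + delivery 945.65 = 7912.52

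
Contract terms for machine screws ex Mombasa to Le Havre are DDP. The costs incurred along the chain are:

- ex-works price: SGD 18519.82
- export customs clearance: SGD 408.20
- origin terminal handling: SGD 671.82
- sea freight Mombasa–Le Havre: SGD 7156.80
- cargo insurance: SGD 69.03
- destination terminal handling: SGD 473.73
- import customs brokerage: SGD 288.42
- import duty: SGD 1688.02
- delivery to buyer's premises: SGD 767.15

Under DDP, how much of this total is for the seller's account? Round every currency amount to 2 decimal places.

DDP: the seller bears all costs including import duty.
Seller's account: goods 18519.82 + export clearance 408.20 + origin terminal 671.82 + freight 7156.80 + insurance 69.03 + destination terminal 473.73 + brokerage 288.42 + duty 1688.02 + delivery 767.15 = 30042.99
Buyer's account: 0.00

Seller's account: SGD 30042.99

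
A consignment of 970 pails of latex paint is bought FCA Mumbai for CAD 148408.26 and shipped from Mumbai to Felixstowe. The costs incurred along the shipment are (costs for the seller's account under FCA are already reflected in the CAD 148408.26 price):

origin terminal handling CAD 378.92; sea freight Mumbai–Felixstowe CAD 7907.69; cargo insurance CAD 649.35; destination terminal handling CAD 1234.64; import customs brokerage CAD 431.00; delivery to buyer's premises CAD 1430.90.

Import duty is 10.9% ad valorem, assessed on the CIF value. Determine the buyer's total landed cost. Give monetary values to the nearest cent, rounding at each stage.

Total landed cost: CAD 177591.28

FCA: the seller delivers export-cleared goods to the carrier; the buyer bears costs from that point.
CIF value = FCA price + origin terminal + freight + insurance = 148408.26 + 378.92 + 7907.69 + 649.35 = 157344.22
Import duty = 157344.22 × 10.9% = 17150.52
Buyer bears: origin terminal 378.92 + freight 7907.69 + insurance 649.35 + destination terminal 1234.64 + brokerage 431.00 + delivery 1430.90 + duty 17150.52 = 29183.02
Landed cost = invoice 148408.26 + 29183.02 = 177591.28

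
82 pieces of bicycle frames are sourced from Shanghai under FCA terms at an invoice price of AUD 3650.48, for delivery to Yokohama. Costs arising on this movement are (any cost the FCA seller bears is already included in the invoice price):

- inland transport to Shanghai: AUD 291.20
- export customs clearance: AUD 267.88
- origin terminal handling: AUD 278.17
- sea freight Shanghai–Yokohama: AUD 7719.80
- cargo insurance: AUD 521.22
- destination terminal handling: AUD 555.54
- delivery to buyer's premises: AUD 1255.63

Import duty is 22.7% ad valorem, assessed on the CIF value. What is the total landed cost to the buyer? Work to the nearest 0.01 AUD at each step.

FCA: the seller delivers export-cleared goods to the carrier; the buyer bears costs from that point.
Already in the invoice (seller's account under FCA): inland to port, export clearance — exclude.
CIF value = FCA price + origin terminal + freight + insurance = 3650.48 + 278.17 + 7719.80 + 521.22 = 12169.67
Import duty = 12169.67 × 22.7% = 2762.52
Buyer bears: origin terminal 278.17 + freight 7719.80 + insurance 521.22 + destination terminal 555.54 + delivery 1255.63 + duty 2762.52 = 13092.88
Landed cost = invoice 3650.48 + 13092.88 = 16743.36

Total landed cost: AUD 16743.36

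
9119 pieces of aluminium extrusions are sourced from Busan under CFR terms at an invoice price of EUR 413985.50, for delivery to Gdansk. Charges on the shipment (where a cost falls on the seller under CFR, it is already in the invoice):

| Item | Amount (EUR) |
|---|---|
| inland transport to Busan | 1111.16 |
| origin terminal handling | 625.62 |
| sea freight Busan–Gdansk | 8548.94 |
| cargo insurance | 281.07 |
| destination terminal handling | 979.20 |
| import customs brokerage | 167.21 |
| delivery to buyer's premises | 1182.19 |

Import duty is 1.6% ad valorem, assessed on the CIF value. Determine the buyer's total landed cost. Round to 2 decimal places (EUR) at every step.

CFR: the seller pays costs through ocean freight to the destination port, but not insurance.
Already in the invoice (seller's account under CFR): inland to port, origin terminal, freight — exclude.
CIF value = CFR price + insurance = 413985.50 + 281.07 = 414266.57
Import duty = 414266.57 × 1.6% = 6628.27
Buyer bears: insurance 281.07 + destination terminal 979.20 + brokerage 167.21 + delivery 1182.19 + duty 6628.27 = 9237.94
Landed cost = invoice 413985.50 + 9237.94 = 423223.44

Total landed cost: EUR 423223.44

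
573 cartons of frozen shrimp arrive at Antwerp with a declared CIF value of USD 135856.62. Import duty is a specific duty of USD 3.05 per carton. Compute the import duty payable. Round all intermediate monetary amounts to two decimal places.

Import duty: USD 1747.65

Import duty = 573 × 3.05 = 1747.65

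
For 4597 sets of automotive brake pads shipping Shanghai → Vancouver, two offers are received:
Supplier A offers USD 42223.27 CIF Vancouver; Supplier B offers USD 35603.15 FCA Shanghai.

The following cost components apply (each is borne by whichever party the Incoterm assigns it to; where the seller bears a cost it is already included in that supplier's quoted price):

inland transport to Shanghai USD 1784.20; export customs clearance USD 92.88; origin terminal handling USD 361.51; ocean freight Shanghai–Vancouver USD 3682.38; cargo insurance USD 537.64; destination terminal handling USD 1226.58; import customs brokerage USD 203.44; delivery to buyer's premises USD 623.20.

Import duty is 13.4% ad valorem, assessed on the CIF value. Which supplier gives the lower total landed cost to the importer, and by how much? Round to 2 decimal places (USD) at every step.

Supplier A (CIF):
The CIF price already equals the CIF value: 42223.27
Import duty = 42223.27 × 13.4% = 5657.92
Buyer bears (A): 1226.58 + 203.44 + 623.20 = 2053.22
Landed cost (A) = invoice 42223.27 + 2053.22 + duty 5657.92 = 49934.41
Supplier B (FCA):
CIF value = FCA price + origin terminal + freight + insurance = 35603.15 + 361.51 + 3682.38 + 537.64 = 40184.68
Import duty = 40184.68 × 13.4% = 5384.75
Buyer bears (B): 361.51 + 3682.38 + 537.64 + 1226.58 + 203.44 + 623.20 = 6634.75
Landed cost (B) = invoice 35603.15 + 6634.75 + duty 5384.75 = 47622.65
Difference = |49934.41 − 47622.65| = 2311.76

Supplier B is cheaper by USD 2311.76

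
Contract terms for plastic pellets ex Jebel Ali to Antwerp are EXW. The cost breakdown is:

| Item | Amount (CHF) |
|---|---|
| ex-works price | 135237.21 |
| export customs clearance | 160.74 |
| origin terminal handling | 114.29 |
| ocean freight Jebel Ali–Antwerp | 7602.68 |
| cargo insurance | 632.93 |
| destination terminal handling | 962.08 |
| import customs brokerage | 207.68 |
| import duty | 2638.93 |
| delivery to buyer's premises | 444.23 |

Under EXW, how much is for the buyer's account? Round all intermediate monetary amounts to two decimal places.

EXW: the seller makes goods available at their premises; the buyer bears all onward costs.
Seller's account: goods 135237.21 = 135237.21
Buyer's account: export clearance 160.74 + origin terminal 114.29 + freight 7602.68 + insurance 632.93 + destination terminal 962.08 + brokerage 207.68 + duty 2638.93 + delivery 444.23 = 12763.56

Buyer's account: CHF 12763.56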